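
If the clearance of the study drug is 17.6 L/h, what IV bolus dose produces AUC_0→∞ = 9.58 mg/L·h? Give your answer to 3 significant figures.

Dose = 169 mg

Dose_iv = CL × AUC_0→∞
     = 17.6 × 9.58 = 168.608 mg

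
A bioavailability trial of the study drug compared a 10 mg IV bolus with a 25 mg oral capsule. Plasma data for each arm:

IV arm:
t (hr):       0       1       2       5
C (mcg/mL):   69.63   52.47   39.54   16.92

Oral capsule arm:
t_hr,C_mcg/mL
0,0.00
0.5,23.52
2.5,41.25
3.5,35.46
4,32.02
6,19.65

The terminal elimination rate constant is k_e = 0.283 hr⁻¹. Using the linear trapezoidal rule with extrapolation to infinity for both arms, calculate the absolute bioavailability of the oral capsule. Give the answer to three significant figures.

F = 0.393

Trapezoidal AUC_0→5 (IV):
  [0→1]: (69.63+52.47)/2 × 1 = 61.05
  [1→2]: (52.47+39.54)/2 × 1 = 46.005
  [2→5]: (39.54+16.92)/2 × 3 = 84.69
  Sum = 191.745 mcg/mL·hr
IV tail: 16.92/0.283 = 59.788; AUC_iv,0→∞ = 191.745 + 59.788 = 251.533 mcg/mL·hr
Trapezoidal AUC_0→6 (oral capsule):
  [0→0.5]: (0.00+23.52)/2 × 0.5 = 5.88
  [0.5→2.5]: (23.52+41.25)/2 × 2 = 64.77
  [2.5→3.5]: (41.25+35.46)/2 × 1 = 38.355
  [3.5→4]: (35.46+32.02)/2 × 0.5 = 16.87
  [4→6]: (32.02+19.65)/2 × 2 = 51.67
  Sum = 177.545 mcg/mL·hr
oral capsule tail: 19.65/0.283 = 69.435; AUC_ev,0→∞ = 177.545 + 69.435 = 246.98 mcg/mL·hr
F = (AUC_ev/D_ev)/(AUC_iv/D_iv) = (246.98/25)/(251.533/10) = 9.8792/25.1533 = 0.3928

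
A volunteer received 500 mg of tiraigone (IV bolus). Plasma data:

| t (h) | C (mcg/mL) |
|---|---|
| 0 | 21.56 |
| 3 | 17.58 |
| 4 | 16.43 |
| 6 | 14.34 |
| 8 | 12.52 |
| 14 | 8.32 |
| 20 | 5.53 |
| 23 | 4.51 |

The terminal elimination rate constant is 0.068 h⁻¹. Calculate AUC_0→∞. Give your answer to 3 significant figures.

Trapezoidal AUC_0→23:
  [0→3]: (21.56+17.58)/2 × 3 = 58.71
  [3→4]: (17.58+16.43)/2 × 1 = 17.005
  [4→6]: (16.43+14.34)/2 × 2 = 30.77
  [6→8]: (14.34+12.52)/2 × 2 = 26.86
  [8→14]: (12.52+8.32)/2 × 6 = 62.52
  [14→20]: (8.32+5.53)/2 × 6 = 41.55
  [20→23]: (5.53+4.51)/2 × 3 = 15.06
  Sum = 252.475 mcg/mL·h
Extrapolated tail: C_last / k_e = 4.51 / 0.068 = 66.324
AUC_0→∞ = 252.475 + 66.324 = 318.799 mcg/mL·h

AUC = 319 mcg/mL·h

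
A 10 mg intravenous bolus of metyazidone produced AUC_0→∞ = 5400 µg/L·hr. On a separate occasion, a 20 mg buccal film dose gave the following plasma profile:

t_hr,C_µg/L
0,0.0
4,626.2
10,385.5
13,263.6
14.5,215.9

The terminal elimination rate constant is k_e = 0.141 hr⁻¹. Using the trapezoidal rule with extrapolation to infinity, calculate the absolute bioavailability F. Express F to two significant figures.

F = 0.66

Trapezoidal AUC_0→14.5 (buccal film):
  [0→4]: (0.0+626.2)/2 × 4 = 1252.4
  [4→10]: (626.2+385.5)/2 × 6 = 3035.1
  [10→13]: (385.5+263.6)/2 × 3 = 973.65
  [13→14.5]: (263.6+215.9)/2 × 1.5 = 359.625
  Sum = 5620.775 µg/L·hr
Tail: C_last/k_e = 215.9/0.141 = 1531.206
AUC_0→∞ (buccal film) = 5620.775 + 1531.206 = 7151.981 µg/L·hr
F = (AUC_ev/D_ev)/(AUC_iv/D_iv) = (7151.981/20)/(5400/10) = 357.59905/540 = 0.6622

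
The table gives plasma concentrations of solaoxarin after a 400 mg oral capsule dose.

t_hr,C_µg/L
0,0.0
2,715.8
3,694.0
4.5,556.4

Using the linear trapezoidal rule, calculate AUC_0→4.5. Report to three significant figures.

AUC = 2360 µg/L·hr

Trapezoidal AUC_0→4.5:
  [0→2]: (0.0+715.8)/2 × 2 = 715.8
  [2→3]: (715.8+694.0)/2 × 1 = 704.9
  [3→4.5]: (694.0+556.4)/2 × 1.5 = 937.8
  Sum = 2358.5 µg/L·hr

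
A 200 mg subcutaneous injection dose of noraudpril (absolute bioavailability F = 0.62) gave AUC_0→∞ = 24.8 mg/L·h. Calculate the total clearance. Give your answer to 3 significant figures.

CL = F × Dose / AUC_0→∞
   = 0.62 × 200 / 24.8 = 5 L/h

CL = 5.00 L/h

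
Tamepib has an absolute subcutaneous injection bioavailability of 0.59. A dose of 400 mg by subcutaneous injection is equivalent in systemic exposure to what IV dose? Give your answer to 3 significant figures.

Systemic exposure from an extravascular dose = F × D_ev, so the equivalent IV dose is F × D_ev.
D_iv = F × D_ev = 0.59 × 400 = 236 mg

D_iv = 236 mg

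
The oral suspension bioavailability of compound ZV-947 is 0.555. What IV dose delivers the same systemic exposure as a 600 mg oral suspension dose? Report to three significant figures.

D_iv = 333 mg

Systemic exposure from an extravascular dose = F × D_ev, so the equivalent IV dose is F × D_ev.
D_iv = F × D_ev = 0.555 × 600 = 333 mg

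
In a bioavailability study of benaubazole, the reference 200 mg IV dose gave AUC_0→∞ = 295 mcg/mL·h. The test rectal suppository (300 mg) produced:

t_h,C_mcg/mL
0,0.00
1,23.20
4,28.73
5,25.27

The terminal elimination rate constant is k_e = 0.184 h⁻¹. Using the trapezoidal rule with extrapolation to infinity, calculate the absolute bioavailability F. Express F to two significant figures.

Trapezoidal AUC_0→5 (rectal suppository):
  [0→1]: (0.00+23.20)/2 × 1 = 11.6
  [1→4]: (23.20+28.73)/2 × 3 = 77.895
  [4→5]: (28.73+25.27)/2 × 1 = 27.0
  Sum = 116.495 mcg/mL·h
Tail: C_last/k_e = 25.27/0.184 = 137.337
AUC_0→∞ (rectal suppository) = 116.495 + 137.337 = 253.832 mcg/mL·h
F = (AUC_ev/D_ev)/(AUC_iv/D_iv) = (253.832/300)/(295/200) = 0.846107/1.475 = 0.5736

F = 0.57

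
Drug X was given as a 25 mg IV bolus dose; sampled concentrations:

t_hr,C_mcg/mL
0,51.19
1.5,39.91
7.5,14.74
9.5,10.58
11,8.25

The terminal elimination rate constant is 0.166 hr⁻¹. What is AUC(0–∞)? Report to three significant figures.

Trapezoidal AUC_0→11:
  [0→1.5]: (51.19+39.91)/2 × 1.5 = 68.325
  [1.5→7.5]: (39.91+14.74)/2 × 6 = 163.95
  [7.5→9.5]: (14.74+10.58)/2 × 2 = 25.32
  [9.5→11]: (10.58+8.25)/2 × 1.5 = 14.1225
  Sum = 271.7175 mcg/mL·hr
Extrapolated tail: C_last / k_e = 8.25 / 0.166 = 49.699
AUC_0→∞ = 271.7175 + 49.699 = 321.4165 mcg/mL·hr

AUC = 321 mcg/mL·hr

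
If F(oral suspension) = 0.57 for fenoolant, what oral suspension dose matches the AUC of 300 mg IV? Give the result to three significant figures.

D_oral = 526 mg

For equal systemic exposure: F × D_ev = D_iv
D_ev = D_iv / F = 300 / 0.57 = 526.316 mg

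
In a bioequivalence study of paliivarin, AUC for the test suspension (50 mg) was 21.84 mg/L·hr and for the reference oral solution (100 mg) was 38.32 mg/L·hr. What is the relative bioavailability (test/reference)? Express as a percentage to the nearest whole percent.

F_rel = 114%

F_rel = (AUC_test/D_test) / (AUC_ref/D_ref)
      = (21.84/50) / (38.32/100)
      = 0.4368 / 0.3832 = 1.1399 = 113.99%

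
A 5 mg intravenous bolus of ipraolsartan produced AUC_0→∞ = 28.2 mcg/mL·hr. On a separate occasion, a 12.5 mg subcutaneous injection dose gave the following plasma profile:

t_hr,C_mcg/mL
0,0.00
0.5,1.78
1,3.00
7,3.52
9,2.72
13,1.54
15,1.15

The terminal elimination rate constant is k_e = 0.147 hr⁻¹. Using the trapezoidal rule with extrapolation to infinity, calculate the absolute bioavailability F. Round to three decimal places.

F = 0.659

Trapezoidal AUC_0→15 (subcutaneous injection):
  [0→0.5]: (0.00+1.78)/2 × 0.5 = 0.445
  [0.5→1]: (1.78+3.00)/2 × 0.5 = 1.195
  [1→7]: (3.00+3.52)/2 × 6 = 19.56
  [7→9]: (3.52+2.72)/2 × 2 = 6.24
  [9→13]: (2.72+1.54)/2 × 4 = 8.52
  [13→15]: (1.54+1.15)/2 × 2 = 2.69
  Sum = 38.65 mcg/mL·hr
Tail: C_last/k_e = 1.15/0.147 = 7.823
AUC_0→∞ (subcutaneous injection) = 38.65 + 7.823 = 46.473 mcg/mL·hr
F = (AUC_ev/D_ev)/(AUC_iv/D_iv) = (46.473/12.5)/(28.2/5) = 3.71784/5.64 = 0.6592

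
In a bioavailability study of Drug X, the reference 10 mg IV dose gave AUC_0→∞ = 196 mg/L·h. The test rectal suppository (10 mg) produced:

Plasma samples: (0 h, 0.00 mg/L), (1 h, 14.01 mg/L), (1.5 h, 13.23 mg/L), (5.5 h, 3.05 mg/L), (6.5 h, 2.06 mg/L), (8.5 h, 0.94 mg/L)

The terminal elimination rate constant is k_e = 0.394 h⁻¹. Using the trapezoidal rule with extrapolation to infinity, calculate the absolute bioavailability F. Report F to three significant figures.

F = 0.277

Trapezoidal AUC_0→8.5 (rectal suppository):
  [0→1]: (0.00+14.01)/2 × 1 = 7.005
  [1→1.5]: (14.01+13.23)/2 × 0.5 = 6.81
  [1.5→5.5]: (13.23+3.05)/2 × 4 = 32.56
  [5.5→6.5]: (3.05+2.06)/2 × 1 = 2.555
  [6.5→8.5]: (2.06+0.94)/2 × 2 = 3.0
  Sum = 51.93 mg/L·h
Tail: C_last/k_e = 0.94/0.394 = 2.386
AUC_0→∞ (rectal suppository) = 51.93 + 2.386 = 54.316 mg/L·h
F = (AUC_ev/D_ev)/(AUC_iv/D_iv) = (54.316/10)/(196/10) = 5.4316/19.6 = 0.2771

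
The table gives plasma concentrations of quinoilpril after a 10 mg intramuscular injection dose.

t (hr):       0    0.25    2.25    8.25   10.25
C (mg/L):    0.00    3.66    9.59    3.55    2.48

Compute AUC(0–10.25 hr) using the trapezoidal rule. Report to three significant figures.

Trapezoidal AUC_0→10.25:
  [0→0.25]: (0.00+3.66)/2 × 0.25 = 0.4575
  [0.25→2.25]: (3.66+9.59)/2 × 2 = 13.25
  [2.25→8.25]: (9.59+3.55)/2 × 6 = 39.42
  [8.25→10.25]: (3.55+2.48)/2 × 2 = 6.03
  Sum = 59.1575 mg/L·hr

AUC = 59.2 mg/L·hr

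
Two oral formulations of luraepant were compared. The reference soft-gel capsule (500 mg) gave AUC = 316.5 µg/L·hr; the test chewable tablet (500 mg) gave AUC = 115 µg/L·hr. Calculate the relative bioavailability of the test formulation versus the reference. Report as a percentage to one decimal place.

F_rel = (AUC_test/D_test) / (AUC_ref/D_ref)
      = (115/500) / (316.5/500)
      = 0.23 / 0.633 = 0.3633 = 36.33%

F_rel = 36.3%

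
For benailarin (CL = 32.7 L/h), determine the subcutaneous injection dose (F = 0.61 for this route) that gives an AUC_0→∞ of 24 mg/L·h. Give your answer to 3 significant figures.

Dose = CL × AUC_0→∞ / F
     = 32.7 × 24 / 0.61 = 1286.56 mg

Dose = 1290 mg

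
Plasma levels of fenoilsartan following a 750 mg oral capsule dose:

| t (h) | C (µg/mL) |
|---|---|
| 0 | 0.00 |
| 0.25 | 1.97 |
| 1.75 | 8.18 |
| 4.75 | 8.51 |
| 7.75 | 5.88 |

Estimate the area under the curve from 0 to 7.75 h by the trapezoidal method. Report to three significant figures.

Trapezoidal AUC_0→7.75:
  [0→0.25]: (0.00+1.97)/2 × 0.25 = 0.24625
  [0.25→1.75]: (1.97+8.18)/2 × 1.5 = 7.6125
  [1.75→4.75]: (8.18+8.51)/2 × 3 = 25.035
  [4.75→7.75]: (8.51+5.88)/2 × 3 = 21.585
  Sum = 54.47875 µg/mL·h

AUC = 54.5 µg/mL·h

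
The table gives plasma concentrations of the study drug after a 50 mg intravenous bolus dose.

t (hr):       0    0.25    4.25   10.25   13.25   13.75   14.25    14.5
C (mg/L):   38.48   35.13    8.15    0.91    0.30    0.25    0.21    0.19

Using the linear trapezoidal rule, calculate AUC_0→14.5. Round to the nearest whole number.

AUC = 125 mg/L·hr

Trapezoidal AUC_0→14.5:
  [0→0.25]: (38.48+35.13)/2 × 0.25 = 9.20125
  [0.25→4.25]: (35.13+8.15)/2 × 4 = 86.56
  [4.25→10.25]: (8.15+0.91)/2 × 6 = 27.18
  [10.25→13.25]: (0.91+0.30)/2 × 3 = 1.815
  [13.25→13.75]: (0.30+0.25)/2 × 0.5 = 0.1375
  [13.75→14.25]: (0.25+0.21)/2 × 0.5 = 0.115
  [14.25→14.5]: (0.21+0.19)/2 × 0.25 = 0.05
  Sum = 125.05875 mg/L·hr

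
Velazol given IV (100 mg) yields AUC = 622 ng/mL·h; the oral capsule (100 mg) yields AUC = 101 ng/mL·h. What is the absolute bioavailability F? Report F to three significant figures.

F = (AUC_ev / D_ev) / (AUC_iv / D_iv)
  = (101/100) / (622/100)
  = 1.01 / 6.22 = 0.1624

F = 0.162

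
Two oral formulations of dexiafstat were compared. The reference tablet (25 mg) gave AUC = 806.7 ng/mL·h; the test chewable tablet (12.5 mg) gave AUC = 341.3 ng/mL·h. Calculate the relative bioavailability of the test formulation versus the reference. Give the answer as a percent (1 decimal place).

F_rel = (AUC_test/D_test) / (AUC_ref/D_ref)
      = (341.3/12.5) / (806.7/25)
      = 27.304 / 32.268 = 0.8462 = 84.62%

F_rel = 84.6%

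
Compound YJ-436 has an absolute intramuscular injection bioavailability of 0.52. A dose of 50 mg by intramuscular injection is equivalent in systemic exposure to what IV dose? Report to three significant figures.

Systemic exposure from an extravascular dose = F × D_ev, so the equivalent IV dose is F × D_ev.
D_iv = F × D_ev = 0.52 × 50 = 26 mg

D_iv = 26.0 mg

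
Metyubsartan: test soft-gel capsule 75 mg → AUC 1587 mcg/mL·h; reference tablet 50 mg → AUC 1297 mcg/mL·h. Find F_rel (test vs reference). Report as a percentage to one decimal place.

F_rel = 81.6%

F_rel = (AUC_test/D_test) / (AUC_ref/D_ref)
      = (1587/75) / (1297/50)
      = 21.16 / 25.94 = 0.8157 = 81.57%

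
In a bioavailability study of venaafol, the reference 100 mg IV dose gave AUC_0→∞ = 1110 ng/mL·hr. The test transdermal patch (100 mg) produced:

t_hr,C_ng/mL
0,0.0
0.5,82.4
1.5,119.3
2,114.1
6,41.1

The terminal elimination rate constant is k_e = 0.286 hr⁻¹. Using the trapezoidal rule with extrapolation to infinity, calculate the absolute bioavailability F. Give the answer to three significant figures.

Trapezoidal AUC_0→6 (transdermal patch):
  [0→0.5]: (0.0+82.4)/2 × 0.5 = 20.6
  [0.5→1.5]: (82.4+119.3)/2 × 1 = 100.85
  [1.5→2]: (119.3+114.1)/2 × 0.5 = 58.35
  [2→6]: (114.1+41.1)/2 × 4 = 310.4
  Sum = 490.2 ng/mL·hr
Tail: C_last/k_e = 41.1/0.286 = 143.706
AUC_0→∞ (transdermal patch) = 490.2 + 143.706 = 633.906 ng/mL·hr
F = (AUC_ev/D_ev)/(AUC_iv/D_iv) = (633.906/100)/(1110/100) = 6.33906/11.1 = 0.5711

F = 0.571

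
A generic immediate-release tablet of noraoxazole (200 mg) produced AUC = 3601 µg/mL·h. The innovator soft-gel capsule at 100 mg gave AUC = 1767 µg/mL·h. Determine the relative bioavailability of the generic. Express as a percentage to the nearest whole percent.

F_rel = 102%

F_rel = (AUC_test/D_test) / (AUC_ref/D_ref)
      = (3601/200) / (1767/100)
      = 18.005 / 17.67 = 1.0190 = 101.90%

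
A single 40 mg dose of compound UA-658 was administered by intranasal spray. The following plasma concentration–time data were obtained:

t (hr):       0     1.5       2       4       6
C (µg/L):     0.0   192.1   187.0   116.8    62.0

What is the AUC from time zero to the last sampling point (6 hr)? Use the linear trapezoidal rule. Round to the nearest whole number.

AUC = 721 µg/L·hr

Trapezoidal AUC_0→6:
  [0→1.5]: (0.0+192.1)/2 × 1.5 = 144.075
  [1.5→2]: (192.1+187.0)/2 × 0.5 = 94.775
  [2→4]: (187.0+116.8)/2 × 2 = 303.8
  [4→6]: (116.8+62.0)/2 × 2 = 178.8
  Sum = 721.45 µg/L·hr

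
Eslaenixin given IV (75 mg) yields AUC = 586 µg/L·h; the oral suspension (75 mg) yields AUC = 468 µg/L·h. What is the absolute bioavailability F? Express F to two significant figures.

F = 0.80

F = (AUC_ev / D_ev) / (AUC_iv / D_iv)
  = (468/75) / (586/75)
  = 6.24 / 7.81333 = 0.7986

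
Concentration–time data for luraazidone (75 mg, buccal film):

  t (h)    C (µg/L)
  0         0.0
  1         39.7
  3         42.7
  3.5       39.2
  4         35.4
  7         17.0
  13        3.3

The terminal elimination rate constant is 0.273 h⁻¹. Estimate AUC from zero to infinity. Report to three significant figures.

Trapezoidal AUC_0→13:
  [0→1]: (0.0+39.7)/2 × 1 = 19.85
  [1→3]: (39.7+42.7)/2 × 2 = 82.4
  [3→3.5]: (42.7+39.2)/2 × 0.5 = 20.475
  [3.5→4]: (39.2+35.4)/2 × 0.5 = 18.65
  [4→7]: (35.4+17.0)/2 × 3 = 78.6
  [7→13]: (17.0+3.3)/2 × 6 = 60.9
  Sum = 280.875 µg/L·h
Extrapolated tail: C_last / k_e = 3.3 / 0.273 = 12.088
AUC_0→∞ = 280.875 + 12.088 = 292.963 µg/L·h

AUC = 293 µg/L·h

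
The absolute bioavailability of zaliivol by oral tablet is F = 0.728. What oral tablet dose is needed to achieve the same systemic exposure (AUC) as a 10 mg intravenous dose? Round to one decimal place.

For equal systemic exposure: F × D_ev = D_iv
D_ev = D_iv / F = 10 / 0.728 = 13.7363 mg

D_oral = 13.7 mg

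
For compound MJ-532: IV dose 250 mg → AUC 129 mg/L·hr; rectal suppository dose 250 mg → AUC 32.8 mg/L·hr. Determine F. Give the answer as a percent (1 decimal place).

F = (AUC_ev / D_ev) / (AUC_iv / D_iv)
  = (32.8/250) / (129/250)
  = 0.1312 / 0.516 = 0.2543
  = 25.43%

F = 25.4%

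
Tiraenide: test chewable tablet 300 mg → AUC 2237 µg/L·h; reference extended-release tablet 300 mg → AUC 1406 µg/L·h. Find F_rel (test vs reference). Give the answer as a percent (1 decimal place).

F_rel = 159.1%

F_rel = (AUC_test/D_test) / (AUC_ref/D_ref)
      = (2237/300) / (1406/300)
      = 7.45667 / 4.68667 = 1.5910 = 159.10%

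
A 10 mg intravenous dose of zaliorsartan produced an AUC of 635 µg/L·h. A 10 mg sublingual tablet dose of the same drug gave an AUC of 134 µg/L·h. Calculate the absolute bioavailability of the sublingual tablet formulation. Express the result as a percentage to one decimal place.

F = (AUC_ev / D_ev) / (AUC_iv / D_iv)
  = (134/10) / (635/10)
  = 13.4 / 63.5 = 0.2110
  = 21.10%

F = 21.1%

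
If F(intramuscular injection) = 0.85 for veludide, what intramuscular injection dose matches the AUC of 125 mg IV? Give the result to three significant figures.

D_intramuscular = 147 mg

For equal systemic exposure: F × D_ev = D_iv
D_ev = D_iv / F = 125 / 0.85 = 147.059 mg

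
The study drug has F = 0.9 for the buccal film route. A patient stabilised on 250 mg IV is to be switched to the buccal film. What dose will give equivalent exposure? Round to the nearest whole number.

D_buccal = 278 mg

For equal systemic exposure: F × D_ev = D_iv
D_ev = D_iv / F = 250 / 0.9 = 277.778 mg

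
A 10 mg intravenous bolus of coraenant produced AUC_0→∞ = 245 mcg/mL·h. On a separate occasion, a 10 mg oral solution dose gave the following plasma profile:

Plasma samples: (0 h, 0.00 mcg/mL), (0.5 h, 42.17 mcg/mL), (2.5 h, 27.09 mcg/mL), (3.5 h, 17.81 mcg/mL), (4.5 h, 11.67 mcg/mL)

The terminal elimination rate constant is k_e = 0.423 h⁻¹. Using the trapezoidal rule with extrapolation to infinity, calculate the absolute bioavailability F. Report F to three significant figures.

F = 0.590

Trapezoidal AUC_0→4.5 (oral solution):
  [0→0.5]: (0.00+42.17)/2 × 0.5 = 10.5425
  [0.5→2.5]: (42.17+27.09)/2 × 2 = 69.26
  [2.5→3.5]: (27.09+17.81)/2 × 1 = 22.45
  [3.5→4.5]: (17.81+11.67)/2 × 1 = 14.74
  Sum = 116.9925 mcg/mL·h
Tail: C_last/k_e = 11.67/0.423 = 27.589
AUC_0→∞ (oral solution) = 116.9925 + 27.589 = 144.5815 mcg/mL·h
F = (AUC_ev/D_ev)/(AUC_iv/D_iv) = (144.5815/10)/(245/10) = 14.45815/24.5 = 0.5901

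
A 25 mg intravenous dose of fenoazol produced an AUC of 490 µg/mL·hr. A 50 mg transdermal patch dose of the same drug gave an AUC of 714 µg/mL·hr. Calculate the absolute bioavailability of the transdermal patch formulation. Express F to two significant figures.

F = (AUC_ev / D_ev) / (AUC_iv / D_iv)
  = (714/50) / (490/25)
  = 14.28 / 19.6 = 0.7286

F = 0.73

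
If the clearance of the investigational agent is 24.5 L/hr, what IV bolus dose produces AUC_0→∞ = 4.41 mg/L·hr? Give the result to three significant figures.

Dose_iv = CL × AUC_0→∞
     = 24.5 × 4.41 = 108.045 mg

Dose = 108 mg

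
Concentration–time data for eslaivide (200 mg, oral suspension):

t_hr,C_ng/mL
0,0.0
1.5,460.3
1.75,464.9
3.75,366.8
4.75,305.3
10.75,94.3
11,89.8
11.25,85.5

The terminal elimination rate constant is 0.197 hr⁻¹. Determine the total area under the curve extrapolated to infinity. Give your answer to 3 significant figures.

Trapezoidal AUC_0→11.25:
  [0→1.5]: (0.0+460.3)/2 × 1.5 = 345.225
  [1.5→1.75]: (460.3+464.9)/2 × 0.25 = 115.65
  [1.75→3.75]: (464.9+366.8)/2 × 2 = 831.7
  [3.75→4.75]: (366.8+305.3)/2 × 1 = 336.05
  [4.75→10.75]: (305.3+94.3)/2 × 6 = 1198.8
  [10.75→11]: (94.3+89.8)/2 × 0.25 = 23.0125
  [11→11.25]: (89.8+85.5)/2 × 0.25 = 21.9125
  Sum = 2872.35 ng/mL·hr
Extrapolated tail: C_last / k_e = 85.5 / 0.197 = 434.010
AUC_0→∞ = 2872.35 + 434.010 = 3306.36 ng/mL·hr

AUC = 3310 ng/mL·hr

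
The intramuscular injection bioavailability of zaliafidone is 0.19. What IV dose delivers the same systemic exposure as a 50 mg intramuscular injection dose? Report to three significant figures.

Systemic exposure from an extravascular dose = F × D_ev, so the equivalent IV dose is F × D_ev.
D_iv = F × D_ev = 0.19 × 50 = 9.5 mg

D_iv = 9.50 mg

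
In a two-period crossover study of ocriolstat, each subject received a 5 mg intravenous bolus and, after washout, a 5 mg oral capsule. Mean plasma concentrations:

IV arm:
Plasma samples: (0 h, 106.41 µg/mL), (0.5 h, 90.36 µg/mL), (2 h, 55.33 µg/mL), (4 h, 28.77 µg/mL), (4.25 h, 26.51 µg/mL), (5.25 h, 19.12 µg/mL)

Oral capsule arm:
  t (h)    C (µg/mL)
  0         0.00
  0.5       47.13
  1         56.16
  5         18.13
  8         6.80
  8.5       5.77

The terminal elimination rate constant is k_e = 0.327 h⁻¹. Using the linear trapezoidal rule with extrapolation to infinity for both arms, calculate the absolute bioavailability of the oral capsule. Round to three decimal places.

F = 0.739

Trapezoidal AUC_0→5.25 (IV):
  [0→0.5]: (106.41+90.36)/2 × 0.5 = 49.1925
  [0.5→2]: (90.36+55.33)/2 × 1.5 = 109.2675
  [2→4]: (55.33+28.77)/2 × 2 = 84.1
  [4→4.25]: (28.77+26.51)/2 × 0.25 = 6.91
  [4.25→5.25]: (26.51+19.12)/2 × 1 = 22.815
  Sum = 272.285 µg/mL·h
IV tail: 19.12/0.327 = 58.471; AUC_iv,0→∞ = 272.285 + 58.471 = 330.756 µg/mL·h
Trapezoidal AUC_0→8.5 (oral capsule):
  [0→0.5]: (0.00+47.13)/2 × 0.5 = 11.7825
  [0.5→1]: (47.13+56.16)/2 × 0.5 = 25.8225
  [1→5]: (56.16+18.13)/2 × 4 = 148.58
  [5→8]: (18.13+6.80)/2 × 3 = 37.395
  [8→8.5]: (6.80+5.77)/2 × 0.5 = 3.1425
  Sum = 226.7225 µg/mL·h
oral capsule tail: 5.77/0.327 = 17.645; AUC_ev,0→∞ = 226.7225 + 17.645 = 244.3675 µg/mL·h
F = (AUC_ev/D_ev)/(AUC_iv/D_iv) = (244.3675/5)/(330.756/5) = 48.8735/66.1512 = 0.7388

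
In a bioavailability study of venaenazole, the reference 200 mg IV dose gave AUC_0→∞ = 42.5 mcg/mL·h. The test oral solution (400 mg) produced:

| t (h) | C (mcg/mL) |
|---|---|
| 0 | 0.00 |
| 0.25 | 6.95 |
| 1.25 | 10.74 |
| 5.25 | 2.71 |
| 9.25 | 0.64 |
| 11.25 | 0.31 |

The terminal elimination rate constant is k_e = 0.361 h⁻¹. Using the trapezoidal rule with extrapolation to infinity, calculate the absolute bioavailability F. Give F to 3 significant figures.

F = 0.531

Trapezoidal AUC_0→11.25 (oral solution):
  [0→0.25]: (0.00+6.95)/2 × 0.25 = 0.86875
  [0.25→1.25]: (6.95+10.74)/2 × 1 = 8.845
  [1.25→5.25]: (10.74+2.71)/2 × 4 = 26.9
  [5.25→9.25]: (2.71+0.64)/2 × 4 = 6.7
  [9.25→11.25]: (0.64+0.31)/2 × 2 = 0.95
  Sum = 44.26375 mcg/mL·h
Tail: C_last/k_e = 0.31/0.361 = 0.859
AUC_0→∞ (oral solution) = 44.26375 + 0.859 = 45.12275 mcg/mL·h
F = (AUC_ev/D_ev)/(AUC_iv/D_iv) = (45.12275/400)/(42.5/200) = 0.112807/0.2125 = 0.5309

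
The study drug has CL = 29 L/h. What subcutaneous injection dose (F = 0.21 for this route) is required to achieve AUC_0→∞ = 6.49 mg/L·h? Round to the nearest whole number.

Dose = 896 mg

Dose = CL × AUC_0→∞ / F
     = 29 × 6.49 / 0.21 = 896.238 mg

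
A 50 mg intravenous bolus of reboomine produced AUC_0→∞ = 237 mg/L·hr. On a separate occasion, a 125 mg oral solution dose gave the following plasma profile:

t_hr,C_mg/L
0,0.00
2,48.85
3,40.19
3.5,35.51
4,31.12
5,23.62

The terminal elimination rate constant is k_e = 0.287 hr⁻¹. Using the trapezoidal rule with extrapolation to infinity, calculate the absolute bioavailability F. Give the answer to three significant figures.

Trapezoidal AUC_0→5 (oral solution):
  [0→2]: (0.00+48.85)/2 × 2 = 48.85
  [2→3]: (48.85+40.19)/2 × 1 = 44.52
  [3→3.5]: (40.19+35.51)/2 × 0.5 = 18.925
  [3.5→4]: (35.51+31.12)/2 × 0.5 = 16.6575
  [4→5]: (31.12+23.62)/2 × 1 = 27.37
  Sum = 156.3225 mg/L·hr
Tail: C_last/k_e = 23.62/0.287 = 82.300
AUC_0→∞ (oral solution) = 156.3225 + 82.300 = 238.6225 mg/L·hr
F = (AUC_ev/D_ev)/(AUC_iv/D_iv) = (238.6225/125)/(237/50) = 1.90898/4.74 = 0.4027

F = 0.403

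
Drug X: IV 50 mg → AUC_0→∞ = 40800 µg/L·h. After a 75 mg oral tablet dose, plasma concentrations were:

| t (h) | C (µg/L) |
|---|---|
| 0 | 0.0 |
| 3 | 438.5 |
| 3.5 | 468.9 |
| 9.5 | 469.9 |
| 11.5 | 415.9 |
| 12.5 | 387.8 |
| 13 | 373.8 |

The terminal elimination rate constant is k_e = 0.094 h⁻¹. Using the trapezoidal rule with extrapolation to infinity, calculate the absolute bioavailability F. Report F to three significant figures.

Trapezoidal AUC_0→13 (oral tablet):
  [0→3]: (0.0+438.5)/2 × 3 = 657.75
  [3→3.5]: (438.5+468.9)/2 × 0.5 = 226.85
  [3.5→9.5]: (468.9+469.9)/2 × 6 = 2816.4
  [9.5→11.5]: (469.9+415.9)/2 × 2 = 885.8
  [11.5→12.5]: (415.9+387.8)/2 × 1 = 401.85
  [12.5→13]: (387.8+373.8)/2 × 0.5 = 190.4
  Sum = 5179.05 µg/L·h
Tail: C_last/k_e = 373.8/0.094 = 3976.596
AUC_0→∞ (oral tablet) = 5179.05 + 3976.596 = 9155.646 µg/L·h
F = (AUC_ev/D_ev)/(AUC_iv/D_iv) = (9155.646/75)/(40800/50) = 122.07528/816 = 0.1496

F = 0.150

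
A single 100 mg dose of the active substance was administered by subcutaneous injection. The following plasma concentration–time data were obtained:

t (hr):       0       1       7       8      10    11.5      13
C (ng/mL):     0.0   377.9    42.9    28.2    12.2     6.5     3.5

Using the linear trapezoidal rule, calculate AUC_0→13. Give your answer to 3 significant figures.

Trapezoidal AUC_0→13:
  [0→1]: (0.0+377.9)/2 × 1 = 188.95
  [1→7]: (377.9+42.9)/2 × 6 = 1262.4
  [7→8]: (42.9+28.2)/2 × 1 = 35.55
  [8→10]: (28.2+12.2)/2 × 2 = 40.4
  [10→11.5]: (12.2+6.5)/2 × 1.5 = 14.025
  [11.5→13]: (6.5+3.5)/2 × 1.5 = 7.5
  Sum = 1548.825 ng/mL·hr

AUC = 1550 ng/mL·hr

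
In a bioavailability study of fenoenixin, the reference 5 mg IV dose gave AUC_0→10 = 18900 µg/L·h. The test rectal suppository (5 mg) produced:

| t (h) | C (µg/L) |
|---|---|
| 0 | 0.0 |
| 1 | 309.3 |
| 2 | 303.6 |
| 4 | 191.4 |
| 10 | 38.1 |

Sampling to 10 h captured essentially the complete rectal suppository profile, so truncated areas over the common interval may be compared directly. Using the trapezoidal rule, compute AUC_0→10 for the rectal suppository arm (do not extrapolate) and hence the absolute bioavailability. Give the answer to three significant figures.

F = 0.0870

Trapezoidal AUC_0→10 (rectal suppository):
  [0→1]: (0.0+309.3)/2 × 1 = 154.65
  [1→2]: (309.3+303.6)/2 × 1 = 306.45
  [2→4]: (303.6+191.4)/2 × 2 = 495.0
  [4→10]: (191.4+38.1)/2 × 6 = 688.5
  Sum = 1644.6 µg/L·h
F = (AUC_ev/D_ev)/(AUC_iv/D_iv) = (1644.6/5)/(18900/5) = 328.92/3780 = 0.0870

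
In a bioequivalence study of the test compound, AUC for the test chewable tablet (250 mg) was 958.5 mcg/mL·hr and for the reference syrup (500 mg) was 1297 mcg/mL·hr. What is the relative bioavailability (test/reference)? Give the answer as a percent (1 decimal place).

F_rel = 147.8%

F_rel = (AUC_test/D_test) / (AUC_ref/D_ref)
      = (958.5/250) / (1297/500)
      = 3.834 / 2.594 = 1.4780 = 147.80%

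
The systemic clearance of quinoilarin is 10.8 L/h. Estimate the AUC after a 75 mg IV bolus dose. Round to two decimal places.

AUC = 6.94 mg/L·h

AUC_0→∞ = Dose_iv / CL
        = 75 / 10.8 = 6.94444 mg/L·h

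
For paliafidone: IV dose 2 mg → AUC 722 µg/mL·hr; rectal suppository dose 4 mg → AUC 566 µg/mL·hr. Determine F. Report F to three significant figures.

F = 0.392

F = (AUC_ev / D_ev) / (AUC_iv / D_iv)
  = (566/4) / (722/2)
  = 141.5 / 361 = 0.3920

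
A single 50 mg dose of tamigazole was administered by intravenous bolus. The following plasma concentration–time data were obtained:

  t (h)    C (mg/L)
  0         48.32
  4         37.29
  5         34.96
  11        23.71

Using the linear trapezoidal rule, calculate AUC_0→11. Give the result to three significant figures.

AUC = 383 mg/L·h

Trapezoidal AUC_0→11:
  [0→4]: (48.32+37.29)/2 × 4 = 171.22
  [4→5]: (37.29+34.96)/2 × 1 = 36.125
  [5→11]: (34.96+23.71)/2 × 6 = 176.01
  Sum = 383.355 mg/L·h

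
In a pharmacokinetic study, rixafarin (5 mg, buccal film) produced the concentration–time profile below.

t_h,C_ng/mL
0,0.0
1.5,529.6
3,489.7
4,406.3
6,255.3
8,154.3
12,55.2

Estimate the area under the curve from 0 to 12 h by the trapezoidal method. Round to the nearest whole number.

AUC = 3100 ng/mL·h

Trapezoidal AUC_0→12:
  [0→1.5]: (0.0+529.6)/2 × 1.5 = 397.2
  [1.5→3]: (529.6+489.7)/2 × 1.5 = 764.475
  [3→4]: (489.7+406.3)/2 × 1 = 448.0
  [4→6]: (406.3+255.3)/2 × 2 = 661.6
  [6→8]: (255.3+154.3)/2 × 2 = 409.6
  [8→12]: (154.3+55.2)/2 × 4 = 419.0
  Sum = 3099.875 ng/mL·h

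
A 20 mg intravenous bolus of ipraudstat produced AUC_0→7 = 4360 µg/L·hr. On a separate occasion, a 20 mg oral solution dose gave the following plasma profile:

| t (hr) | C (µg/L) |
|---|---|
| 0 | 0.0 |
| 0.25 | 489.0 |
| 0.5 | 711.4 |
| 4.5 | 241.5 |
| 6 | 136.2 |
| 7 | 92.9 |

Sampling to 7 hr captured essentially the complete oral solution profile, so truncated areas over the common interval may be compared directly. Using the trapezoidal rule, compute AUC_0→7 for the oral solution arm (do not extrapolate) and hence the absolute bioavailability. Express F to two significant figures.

Trapezoidal AUC_0→7 (oral solution):
  [0→0.25]: (0.0+489.0)/2 × 0.25 = 61.125
  [0.25→0.5]: (489.0+711.4)/2 × 0.25 = 150.05
  [0.5→4.5]: (711.4+241.5)/2 × 4 = 1905.8
  [4.5→6]: (241.5+136.2)/2 × 1.5 = 283.275
  [6→7]: (136.2+92.9)/2 × 1 = 114.55
  Sum = 2514.8 µg/L·hr
F = (AUC_ev/D_ev)/(AUC_iv/D_iv) = (2514.8/20)/(4360/20) = 125.74/218 = 0.5768

F = 0.58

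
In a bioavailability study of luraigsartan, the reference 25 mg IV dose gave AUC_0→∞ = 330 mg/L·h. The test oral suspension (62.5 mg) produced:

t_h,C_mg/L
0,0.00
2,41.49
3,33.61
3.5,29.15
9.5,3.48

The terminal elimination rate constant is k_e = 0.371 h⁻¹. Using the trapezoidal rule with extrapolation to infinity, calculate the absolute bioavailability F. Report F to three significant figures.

F = 0.245

Trapezoidal AUC_0→9.5 (oral suspension):
  [0→2]: (0.00+41.49)/2 × 2 = 41.49
  [2→3]: (41.49+33.61)/2 × 1 = 37.55
  [3→3.5]: (33.61+29.15)/2 × 0.5 = 15.69
  [3.5→9.5]: (29.15+3.48)/2 × 6 = 97.89
  Sum = 192.62 mg/L·h
Tail: C_last/k_e = 3.48/0.371 = 9.380
AUC_0→∞ (oral suspension) = 192.62 + 9.380 = 202.0 mg/L·h
F = (AUC_ev/D_ev)/(AUC_iv/D_iv) = (202.0/62.5)/(330/25) = 3.232/13.2 = 0.2448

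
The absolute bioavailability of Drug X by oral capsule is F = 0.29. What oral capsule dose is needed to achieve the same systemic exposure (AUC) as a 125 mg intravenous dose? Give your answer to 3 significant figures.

For equal systemic exposure: F × D_ev = D_iv
D_ev = D_iv / F = 125 / 0.29 = 431.034 mg

D_oral = 431 mg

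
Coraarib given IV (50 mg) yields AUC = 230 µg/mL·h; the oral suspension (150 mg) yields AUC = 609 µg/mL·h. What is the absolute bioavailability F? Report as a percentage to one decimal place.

F = (AUC_ev / D_ev) / (AUC_iv / D_iv)
  = (609/150) / (230/50)
  = 4.06 / 4.6 = 0.8826
  = 88.26%

F = 88.3%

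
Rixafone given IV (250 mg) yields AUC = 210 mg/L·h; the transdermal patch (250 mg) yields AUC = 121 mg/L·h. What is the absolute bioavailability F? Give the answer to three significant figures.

F = 0.576

F = (AUC_ev / D_ev) / (AUC_iv / D_iv)
  = (121/250) / (210/250)
  = 0.484 / 0.84 = 0.5762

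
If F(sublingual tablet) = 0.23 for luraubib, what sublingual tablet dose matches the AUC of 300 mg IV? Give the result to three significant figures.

For equal systemic exposure: F × D_ev = D_iv
D_ev = D_iv / F = 300 / 0.23 = 1304.35 mg

D_sublingual = 1300 mg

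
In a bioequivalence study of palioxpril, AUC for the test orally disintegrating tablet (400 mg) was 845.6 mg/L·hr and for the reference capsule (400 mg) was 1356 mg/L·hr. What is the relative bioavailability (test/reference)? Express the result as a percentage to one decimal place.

F_rel = (AUC_test/D_test) / (AUC_ref/D_ref)
      = (845.6/400) / (1356/400)
      = 2.114 / 3.39 = 0.6236 = 62.36%

F_rel = 62.4%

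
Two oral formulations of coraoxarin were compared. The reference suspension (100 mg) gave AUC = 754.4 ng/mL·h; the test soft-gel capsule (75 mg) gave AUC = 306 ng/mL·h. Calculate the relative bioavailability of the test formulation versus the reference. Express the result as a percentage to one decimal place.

F_rel = (AUC_test/D_test) / (AUC_ref/D_ref)
      = (306/75) / (754.4/100)
      = 4.08 / 7.544 = 0.5408 = 54.08%

F_rel = 54.1%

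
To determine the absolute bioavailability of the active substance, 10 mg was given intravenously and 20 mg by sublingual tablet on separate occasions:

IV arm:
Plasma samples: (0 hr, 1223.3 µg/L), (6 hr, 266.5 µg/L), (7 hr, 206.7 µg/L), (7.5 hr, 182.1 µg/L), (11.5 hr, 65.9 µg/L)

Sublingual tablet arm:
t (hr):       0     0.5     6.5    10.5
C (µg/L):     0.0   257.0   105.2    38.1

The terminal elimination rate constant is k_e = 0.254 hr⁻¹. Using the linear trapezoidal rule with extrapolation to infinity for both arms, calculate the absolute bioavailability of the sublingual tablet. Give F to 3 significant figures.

Trapezoidal AUC_0→11.5 (IV):
  [0→6]: (1223.3+266.5)/2 × 6 = 4469.4
  [6→7]: (266.5+206.7)/2 × 1 = 236.6
  [7→7.5]: (206.7+182.1)/2 × 0.5 = 97.2
  [7.5→11.5]: (182.1+65.9)/2 × 4 = 496.0
  Sum = 5299.2 µg/L·hr
IV tail: 65.9/0.254 = 259.449; AUC_iv,0→∞ = 5299.2 + 259.449 = 5558.649 µg/L·hr
Trapezoidal AUC_0→10.5 (sublingual tablet):
  [0→0.5]: (0.0+257.0)/2 × 0.5 = 64.25
  [0.5→6.5]: (257.0+105.2)/2 × 6 = 1086.6
  [6.5→10.5]: (105.2+38.1)/2 × 4 = 286.6
  Sum = 1437.45 µg/L·hr
sublingual tablet tail: 38.1/0.254 = 150.000; AUC_ev,0→∞ = 1437.45 + 150.000 = 1587.45 µg/L·hr
F = (AUC_ev/D_ev)/(AUC_iv/D_iv) = (1587.45/20)/(5558.649/10) = 79.3725/555.8649 = 0.1428

F = 0.143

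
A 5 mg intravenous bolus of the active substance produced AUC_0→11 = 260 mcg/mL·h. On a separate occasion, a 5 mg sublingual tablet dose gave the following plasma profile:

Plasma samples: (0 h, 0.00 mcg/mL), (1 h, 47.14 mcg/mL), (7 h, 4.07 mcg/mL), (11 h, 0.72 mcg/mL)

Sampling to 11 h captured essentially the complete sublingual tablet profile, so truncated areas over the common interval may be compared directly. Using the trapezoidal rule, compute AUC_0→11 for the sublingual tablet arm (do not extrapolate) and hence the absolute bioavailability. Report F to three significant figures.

Trapezoidal AUC_0→11 (sublingual tablet):
  [0→1]: (0.00+47.14)/2 × 1 = 23.57
  [1→7]: (47.14+4.07)/2 × 6 = 153.63
  [7→11]: (4.07+0.72)/2 × 4 = 9.58
  Sum = 186.78 mcg/mL·h
F = (AUC_ev/D_ev)/(AUC_iv/D_iv) = (186.78/5)/(260/5) = 37.356/52 = 0.7184

F = 0.718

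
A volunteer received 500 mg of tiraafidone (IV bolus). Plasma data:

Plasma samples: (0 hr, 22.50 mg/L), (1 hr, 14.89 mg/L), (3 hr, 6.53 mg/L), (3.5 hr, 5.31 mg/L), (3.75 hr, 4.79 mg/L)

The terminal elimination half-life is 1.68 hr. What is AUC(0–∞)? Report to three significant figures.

Trapezoidal AUC_0→3.75:
  [0→1]: (22.50+14.89)/2 × 1 = 18.695
  [1→3]: (14.89+6.53)/2 × 2 = 21.42
  [3→3.5]: (6.53+5.31)/2 × 0.5 = 2.96
  [3.5→3.75]: (5.31+4.79)/2 × 0.25 = 1.2625
  Sum = 44.3375 mg/L·hr
k_e = ln2 / t½ = 0.693147 / 1.68 = 0.4126 hr^-1
Extrapolated tail: C_last / k_e = 4.79 / 0.4126 = 11.609
AUC_0→∞ = 44.3375 + 11.609 = 55.9465 mg/L·hr

AUC = 55.9 mg/L·hr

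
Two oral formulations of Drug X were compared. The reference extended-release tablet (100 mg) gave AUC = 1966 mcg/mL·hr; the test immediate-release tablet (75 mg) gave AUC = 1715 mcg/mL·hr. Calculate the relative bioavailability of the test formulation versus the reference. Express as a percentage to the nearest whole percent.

F_rel = (AUC_test/D_test) / (AUC_ref/D_ref)
      = (1715/75) / (1966/100)
      = 22.8667 / 19.66 = 1.1631 = 116.31%

F_rel = 116%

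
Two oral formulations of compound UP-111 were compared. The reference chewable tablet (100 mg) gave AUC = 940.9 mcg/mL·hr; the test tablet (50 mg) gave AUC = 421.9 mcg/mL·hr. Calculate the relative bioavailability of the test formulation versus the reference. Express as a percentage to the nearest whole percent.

F_rel = (AUC_test/D_test) / (AUC_ref/D_ref)
      = (421.9/50) / (940.9/100)
      = 8.438 / 9.409 = 0.8968 = 89.68%

F_rel = 90%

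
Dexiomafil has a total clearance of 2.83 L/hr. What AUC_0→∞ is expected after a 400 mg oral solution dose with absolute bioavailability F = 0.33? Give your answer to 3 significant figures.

AUC = 46.6 mg/L·hr

AUC_0→∞ = F × Dose / CL
        = 0.33 × 400 / 2.83 = 46.6431 mg/L·hr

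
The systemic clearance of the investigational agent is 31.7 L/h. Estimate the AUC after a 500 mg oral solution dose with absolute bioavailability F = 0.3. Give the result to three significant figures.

AUC_0→∞ = F × Dose / CL
        = 0.3 × 500 / 31.7 = 4.73186 mg/L·h

AUC = 4.73 mg/L·h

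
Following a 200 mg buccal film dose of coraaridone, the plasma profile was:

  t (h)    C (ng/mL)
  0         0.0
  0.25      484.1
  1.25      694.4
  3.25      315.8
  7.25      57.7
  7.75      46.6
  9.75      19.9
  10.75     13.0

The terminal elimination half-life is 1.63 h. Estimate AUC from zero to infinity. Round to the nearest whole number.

AUC = 2547 ng/mL·h

Trapezoidal AUC_0→10.75:
  [0→0.25]: (0.0+484.1)/2 × 0.25 = 60.5125
  [0.25→1.25]: (484.1+694.4)/2 × 1 = 589.25
  [1.25→3.25]: (694.4+315.8)/2 × 2 = 1010.2
  [3.25→7.25]: (315.8+57.7)/2 × 4 = 747.0
  [7.25→7.75]: (57.7+46.6)/2 × 0.5 = 26.075
  [7.75→9.75]: (46.6+19.9)/2 × 2 = 66.5
  [9.75→10.75]: (19.9+13.0)/2 × 1 = 16.45
  Sum = 2515.9875 ng/mL·h
k_e = ln2 / t½ = 0.693147 / 1.63 = 0.4252 h^-1
Extrapolated tail: C_last / k_e = 13.0 / 0.4252 = 30.574
AUC_0→∞ = 2515.9875 + 30.574 = 2546.5615 ng/mL·h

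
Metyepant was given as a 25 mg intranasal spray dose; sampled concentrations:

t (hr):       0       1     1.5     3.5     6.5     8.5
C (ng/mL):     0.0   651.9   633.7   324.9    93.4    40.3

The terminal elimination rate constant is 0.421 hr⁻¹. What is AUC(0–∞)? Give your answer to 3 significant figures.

Trapezoidal AUC_0→8.5:
  [0→1]: (0.0+651.9)/2 × 1 = 325.95
  [1→1.5]: (651.9+633.7)/2 × 0.5 = 321.4
  [1.5→3.5]: (633.7+324.9)/2 × 2 = 958.6
  [3.5→6.5]: (324.9+93.4)/2 × 3 = 627.45
  [6.5→8.5]: (93.4+40.3)/2 × 2 = 133.7
  Sum = 2367.1 ng/mL·hr
Extrapolated tail: C_last / k_e = 40.3 / 0.421 = 95.724
AUC_0→∞ = 2367.1 + 95.724 = 2462.824 ng/mL·hr

AUC = 2460 ng/mL·hr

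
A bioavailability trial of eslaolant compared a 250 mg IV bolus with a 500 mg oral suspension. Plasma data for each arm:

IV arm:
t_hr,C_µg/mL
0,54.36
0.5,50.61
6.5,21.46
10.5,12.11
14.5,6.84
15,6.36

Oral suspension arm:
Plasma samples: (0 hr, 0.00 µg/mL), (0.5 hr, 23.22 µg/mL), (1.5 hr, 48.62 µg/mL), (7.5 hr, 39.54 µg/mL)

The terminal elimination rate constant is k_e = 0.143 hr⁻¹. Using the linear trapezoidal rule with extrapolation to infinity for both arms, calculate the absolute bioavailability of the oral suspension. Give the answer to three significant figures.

Trapezoidal AUC_0→15 (IV):
  [0→0.5]: (54.36+50.61)/2 × 0.5 = 26.2425
  [0.5→6.5]: (50.61+21.46)/2 × 6 = 216.21
  [6.5→10.5]: (21.46+12.11)/2 × 4 = 67.14
  [10.5→14.5]: (12.11+6.84)/2 × 4 = 37.9
  [14.5→15]: (6.84+6.36)/2 × 0.5 = 3.3
  Sum = 350.7925 µg/mL·hr
IV tail: 6.36/0.143 = 44.476; AUC_iv,0→∞ = 350.7925 + 44.476 = 395.2685 µg/mL·hr
Trapezoidal AUC_0→7.5 (oral suspension):
  [0→0.5]: (0.00+23.22)/2 × 0.5 = 5.805
  [0.5→1.5]: (23.22+48.62)/2 × 1 = 35.92
  [1.5→7.5]: (48.62+39.54)/2 × 6 = 264.48
  Sum = 306.205 µg/mL·hr
oral suspension tail: 39.54/0.143 = 276.503; AUC_ev,0→∞ = 306.205 + 276.503 = 582.708 µg/mL·hr
F = (AUC_ev/D_ev)/(AUC_iv/D_iv) = (582.708/500)/(395.2685/250) = 1.165416/1.581074 = 0.7371

F = 0.737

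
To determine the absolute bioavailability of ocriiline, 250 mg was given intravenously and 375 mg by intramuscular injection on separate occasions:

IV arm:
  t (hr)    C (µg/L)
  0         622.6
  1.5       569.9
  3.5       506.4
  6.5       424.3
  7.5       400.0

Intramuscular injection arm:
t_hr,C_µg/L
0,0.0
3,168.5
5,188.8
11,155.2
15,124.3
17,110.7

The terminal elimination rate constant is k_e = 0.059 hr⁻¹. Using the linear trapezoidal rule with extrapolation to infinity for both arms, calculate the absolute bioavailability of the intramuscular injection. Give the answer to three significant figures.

Trapezoidal AUC_0→7.5 (IV):
  [0→1.5]: (622.6+569.9)/2 × 1.5 = 894.375
  [1.5→3.5]: (569.9+506.4)/2 × 2 = 1076.3
  [3.5→6.5]: (506.4+424.3)/2 × 3 = 1396.05
  [6.5→7.5]: (424.3+400.0)/2 × 1 = 412.15
  Sum = 3778.875 µg/L·hr
IV tail: 400.0/0.059 = 6779.661; AUC_iv,0→∞ = 3778.875 + 6779.661 = 10558.536 µg/L·hr
Trapezoidal AUC_0→17 (intramuscular injection):
  [0→3]: (0.0+168.5)/2 × 3 = 252.75
  [3→5]: (168.5+188.8)/2 × 2 = 357.3
  [5→11]: (188.8+155.2)/2 × 6 = 1032.0
  [11→15]: (155.2+124.3)/2 × 4 = 559.0
  [15→17]: (124.3+110.7)/2 × 2 = 235.0
  Sum = 2436.05 µg/L·hr
intramuscular injection tail: 110.7/0.059 = 1876.271; AUC_ev,0→∞ = 2436.05 + 1876.271 = 4312.321 µg/L·hr
F = (AUC_ev/D_ev)/(AUC_iv/D_iv) = (4312.321/375)/(10558.536/250) = 11.4995/42.234144 = 0.2723

F = 0.272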